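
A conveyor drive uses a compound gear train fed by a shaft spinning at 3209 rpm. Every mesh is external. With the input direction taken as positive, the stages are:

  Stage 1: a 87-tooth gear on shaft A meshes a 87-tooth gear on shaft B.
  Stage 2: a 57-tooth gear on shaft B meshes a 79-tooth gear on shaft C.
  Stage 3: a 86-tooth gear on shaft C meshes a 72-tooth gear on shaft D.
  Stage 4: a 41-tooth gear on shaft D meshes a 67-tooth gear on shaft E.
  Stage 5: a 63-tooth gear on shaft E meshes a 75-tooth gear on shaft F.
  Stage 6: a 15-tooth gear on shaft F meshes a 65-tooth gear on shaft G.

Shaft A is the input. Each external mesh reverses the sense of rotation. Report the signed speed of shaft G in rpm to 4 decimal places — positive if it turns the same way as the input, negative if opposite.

Stage 1 [87T→87T]: ω = 3209.0000×87/87 = 3209.0000 rpm, dir flips to −; running = −3209.0000
Stage 2 [57T→79T]: ω = 3209.0000×57/79 = 2315.3544 rpm, dir flips to +; running = +2315.3544
Stage 3 [86T→72T]: ω = 2315.3544×86/72 = 2765.5622 rpm, dir flips to −; running = −2765.5622
Stage 4 [41T→67T]: ω = 2765.5622×41/67 = 1692.3590 rpm, dir flips to +; running = +1692.3590
Stage 5 [63T→75T]: ω = 1692.3590×63/75 = 1421.5815 rpm, dir flips to −; running = −1421.5815
Stage 6 [15T→65T]: ω = 1421.5815×15/65 = 328.0573 rpm, dir flips to +; running = +328.0573

+328.0573 rpm (same as input, |ω| = 328.0573 rpm)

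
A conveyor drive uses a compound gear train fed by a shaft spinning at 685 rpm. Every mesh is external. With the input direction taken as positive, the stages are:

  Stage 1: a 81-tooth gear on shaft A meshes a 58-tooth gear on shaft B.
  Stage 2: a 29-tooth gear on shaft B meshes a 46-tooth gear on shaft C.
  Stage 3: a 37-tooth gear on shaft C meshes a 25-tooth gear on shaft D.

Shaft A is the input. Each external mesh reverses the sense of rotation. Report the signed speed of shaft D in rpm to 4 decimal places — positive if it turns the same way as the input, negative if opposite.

-892.5848 rpm (opposite to input, |ω| = 892.5848 rpm)

Stage 1 [81T→58T]: ω = 685.0000×81/58 = 956.6379 rpm, dir flips to −; running = −956.6379
Stage 2 [29T→46T]: ω = 956.6379×29/46 = 603.0978 rpm, dir flips to +; running = +603.0978
Stage 3 [37T→25T]: ω = 603.0978×37/25 = 892.5848 rpm, dir flips to −; running = −892.5848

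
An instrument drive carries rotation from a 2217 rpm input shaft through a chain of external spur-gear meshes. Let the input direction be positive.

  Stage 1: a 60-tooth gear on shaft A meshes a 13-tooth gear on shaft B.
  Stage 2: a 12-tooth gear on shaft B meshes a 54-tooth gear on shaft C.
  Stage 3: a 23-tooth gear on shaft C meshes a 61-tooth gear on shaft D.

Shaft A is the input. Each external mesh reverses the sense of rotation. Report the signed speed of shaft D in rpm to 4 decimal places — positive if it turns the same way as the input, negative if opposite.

-857.3518 rpm (opposite to input, |ω| = 857.3518 rpm)

Stage 1 [60T→13T]: ω = 2217.0000×60/13 = 10232.3077 rpm, dir flips to −; running = −10232.3077
Stage 2 [12T→54T]: ω = 10232.3077×12/54 = 2273.8462 rpm, dir flips to +; running = +2273.8462
Stage 3 [23T→61T]: ω = 2273.8462×23/61 = 857.3518 rpm, dir flips to −; running = −857.3518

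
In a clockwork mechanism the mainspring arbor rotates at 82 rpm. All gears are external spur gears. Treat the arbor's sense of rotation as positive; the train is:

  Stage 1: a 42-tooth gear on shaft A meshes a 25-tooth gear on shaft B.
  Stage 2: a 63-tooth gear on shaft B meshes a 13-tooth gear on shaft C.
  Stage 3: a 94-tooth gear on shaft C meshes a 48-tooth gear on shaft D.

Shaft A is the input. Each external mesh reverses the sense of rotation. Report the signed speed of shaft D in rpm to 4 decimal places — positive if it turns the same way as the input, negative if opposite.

Stage 1 [42T→25T]: ω = 82.0000×42/25 = 137.7600 rpm, dir flips to −; running = −137.7600
Stage 2 [63T→13T]: ω = 137.7600×63/13 = 667.6062 rpm, dir flips to +; running = +667.6062
Stage 3 [94T→48T]: ω = 667.6062×94/48 = 1307.3954 rpm, dir flips to −; running = −1307.3954

-1307.3954 rpm (opposite to input, |ω| = 1307.3954 rpm)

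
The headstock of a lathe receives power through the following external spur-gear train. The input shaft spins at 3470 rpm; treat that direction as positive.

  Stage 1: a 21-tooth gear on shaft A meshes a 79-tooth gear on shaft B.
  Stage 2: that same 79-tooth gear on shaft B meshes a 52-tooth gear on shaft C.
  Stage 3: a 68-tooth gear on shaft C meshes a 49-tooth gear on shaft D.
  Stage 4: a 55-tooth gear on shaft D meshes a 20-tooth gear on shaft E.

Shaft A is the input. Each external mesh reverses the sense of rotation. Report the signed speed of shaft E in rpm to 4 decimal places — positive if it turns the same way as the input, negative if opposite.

+5347.9945 rpm (same as input, |ω| = 5347.9945 rpm)

Stage 1 [21T→79T]: ω = 3470.0000×21/79 = 922.4051 rpm, dir flips to −; running = −922.4051
Stage 2 [79T→52T]: ω = 922.4051×79/52 = 1401.3462 rpm, dir flips to +; running = +1401.3462
Stage 3 [68T→49T]: ω = 1401.3462×68/49 = 1944.7253 rpm, dir flips to −; running = −1944.7253
Stage 4 [55T→20T]: ω = 1944.7253×55/20 = 5347.9945 rpm, dir flips to +; running = +5347.9945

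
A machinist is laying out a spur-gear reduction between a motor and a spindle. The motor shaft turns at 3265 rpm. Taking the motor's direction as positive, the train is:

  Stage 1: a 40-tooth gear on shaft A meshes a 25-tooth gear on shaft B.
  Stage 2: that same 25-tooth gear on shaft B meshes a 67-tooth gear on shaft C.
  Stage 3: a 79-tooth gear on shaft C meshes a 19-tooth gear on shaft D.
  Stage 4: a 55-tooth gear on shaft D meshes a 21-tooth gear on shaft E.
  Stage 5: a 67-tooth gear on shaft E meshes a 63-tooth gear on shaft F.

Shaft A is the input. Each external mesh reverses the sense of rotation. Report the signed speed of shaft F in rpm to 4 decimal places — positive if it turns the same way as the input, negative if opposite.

Stage 1 [40T→25T]: ω = 3265.0000×40/25 = 5224.0000 rpm, dir flips to −; running = −5224.0000
Stage 2 [25T→67T]: ω = 5224.0000×25/67 = 1949.2537 rpm, dir flips to +; running = +1949.2537
Stage 3 [79T→19T]: ω = 1949.2537×79/19 = 8104.7918 rpm, dir flips to −; running = −8104.7918
Stage 4 [55T→21T]: ω = 8104.7918×55/21 = 21226.8357 rpm, dir flips to +; running = +21226.8357
Stage 5 [67T→63T]: ω = 21226.8357×67/63 = 22574.5713 rpm, dir flips to −; running = −22574.5713

-22574.5713 rpm (opposite to input, |ω| = 22574.5713 rpm)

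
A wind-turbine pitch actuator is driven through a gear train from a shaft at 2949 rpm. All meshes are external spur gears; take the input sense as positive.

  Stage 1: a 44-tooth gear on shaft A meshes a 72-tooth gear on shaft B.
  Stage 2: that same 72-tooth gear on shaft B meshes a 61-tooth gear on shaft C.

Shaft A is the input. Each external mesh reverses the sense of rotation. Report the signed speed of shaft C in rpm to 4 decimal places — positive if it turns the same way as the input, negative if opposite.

Stage 1 [44T→72T]: ω = 2949.0000×44/72 = 1802.1667 rpm, dir flips to −; running = −1802.1667
Stage 2 [72T→61T]: ω = 1802.1667×72/61 = 2127.1475 rpm, dir flips to +; running = +2127.1475

+2127.1475 rpm (same as input, |ω| = 2127.1475 rpm)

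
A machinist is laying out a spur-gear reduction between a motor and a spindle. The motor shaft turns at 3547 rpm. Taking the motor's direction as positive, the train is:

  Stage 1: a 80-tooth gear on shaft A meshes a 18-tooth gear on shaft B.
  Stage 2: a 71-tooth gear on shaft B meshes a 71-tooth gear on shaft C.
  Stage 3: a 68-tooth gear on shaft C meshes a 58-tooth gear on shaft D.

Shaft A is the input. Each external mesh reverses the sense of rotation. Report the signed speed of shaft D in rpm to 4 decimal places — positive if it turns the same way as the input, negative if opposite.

Stage 1 [80T→18T]: ω = 3547.0000×80/18 = 15764.4444 rpm, dir flips to −; running = −15764.4444
Stage 2 [71T→71T]: ω = 15764.4444×71/71 = 15764.4444 rpm, dir flips to +; running = +15764.4444
Stage 3 [68T→58T]: ω = 15764.4444×68/58 = 18482.4521 rpm, dir flips to −; running = −18482.4521

-18482.4521 rpm (opposite to input, |ω| = 18482.4521 rpm)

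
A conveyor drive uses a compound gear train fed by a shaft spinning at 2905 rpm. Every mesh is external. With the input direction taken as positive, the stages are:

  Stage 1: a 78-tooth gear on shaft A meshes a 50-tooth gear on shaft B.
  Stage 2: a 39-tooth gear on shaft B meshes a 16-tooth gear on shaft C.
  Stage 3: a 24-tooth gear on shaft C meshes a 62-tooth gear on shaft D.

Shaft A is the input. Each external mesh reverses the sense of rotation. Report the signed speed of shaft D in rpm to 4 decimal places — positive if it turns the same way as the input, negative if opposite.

Stage 1 [78T→50T]: ω = 2905.0000×78/50 = 4531.8000 rpm, dir flips to −; running = −4531.8000
Stage 2 [39T→16T]: ω = 4531.8000×39/16 = 11046.2625 rpm, dir flips to +; running = +11046.2625
Stage 3 [24T→62T]: ω = 11046.2625×24/62 = 4275.9726 rpm, dir flips to −; running = −4275.9726

-4275.9726 rpm (opposite to input, |ω| = 4275.9726 rpm)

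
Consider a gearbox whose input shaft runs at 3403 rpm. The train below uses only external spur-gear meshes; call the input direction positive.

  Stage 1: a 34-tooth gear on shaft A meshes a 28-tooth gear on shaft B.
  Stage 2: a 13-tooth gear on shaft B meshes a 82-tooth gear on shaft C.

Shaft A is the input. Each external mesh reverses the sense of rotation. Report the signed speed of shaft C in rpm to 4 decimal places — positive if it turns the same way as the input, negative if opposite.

+655.1071 rpm (same as input, |ω| = 655.1071 rpm)

Stage 1 [34T→28T]: ω = 3403.0000×34/28 = 4132.2143 rpm, dir flips to −; running = −4132.2143
Stage 2 [13T→82T]: ω = 4132.2143×13/82 = 655.1071 rpm, dir flips to +; running = +655.1071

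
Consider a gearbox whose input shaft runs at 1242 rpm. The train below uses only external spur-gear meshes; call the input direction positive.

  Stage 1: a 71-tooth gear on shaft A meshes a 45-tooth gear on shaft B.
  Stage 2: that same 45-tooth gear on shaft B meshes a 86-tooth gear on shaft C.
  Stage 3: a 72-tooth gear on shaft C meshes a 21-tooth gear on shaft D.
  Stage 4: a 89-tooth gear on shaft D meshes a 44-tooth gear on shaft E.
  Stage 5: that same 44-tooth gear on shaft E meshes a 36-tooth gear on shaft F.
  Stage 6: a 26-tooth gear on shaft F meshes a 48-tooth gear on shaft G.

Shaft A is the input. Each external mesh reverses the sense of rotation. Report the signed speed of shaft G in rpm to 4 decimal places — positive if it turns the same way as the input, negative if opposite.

Stage 1 [71T→45T]: ω = 1242.0000×71/45 = 1959.6000 rpm, dir flips to −; running = −1959.6000
Stage 2 [45T→86T]: ω = 1959.6000×45/86 = 1025.3721 rpm, dir flips to +; running = +1025.3721
Stage 3 [72T→21T]: ω = 1025.3721×72/21 = 3515.5615 rpm, dir flips to −; running = −3515.5615
Stage 4 [89T→44T]: ω = 3515.5615×89/44 = 7111.0220 rpm, dir flips to +; running = +7111.0220
Stage 5 [44T→36T]: ω = 7111.0220×44/36 = 8691.2492 rpm, dir flips to −; running = −8691.2492
Stage 6 [26T→48T]: ω = 8691.2492×26/48 = 4707.7600 rpm, dir flips to +; running = +4707.7600

+4707.7600 rpm (same as input, |ω| = 4707.7600 rpm)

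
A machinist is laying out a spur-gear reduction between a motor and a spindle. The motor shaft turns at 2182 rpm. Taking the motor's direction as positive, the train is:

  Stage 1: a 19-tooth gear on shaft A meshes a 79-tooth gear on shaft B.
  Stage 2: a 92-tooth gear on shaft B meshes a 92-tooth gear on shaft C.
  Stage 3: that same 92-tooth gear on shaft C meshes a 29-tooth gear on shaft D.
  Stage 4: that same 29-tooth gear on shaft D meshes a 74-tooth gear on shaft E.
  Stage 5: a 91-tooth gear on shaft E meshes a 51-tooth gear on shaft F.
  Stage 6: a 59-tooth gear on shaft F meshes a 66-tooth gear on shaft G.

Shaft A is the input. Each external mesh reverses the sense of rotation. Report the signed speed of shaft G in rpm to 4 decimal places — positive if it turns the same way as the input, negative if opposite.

+1040.6787 rpm (same as input, |ω| = 1040.6787 rpm)

Stage 1 [19T→79T]: ω = 2182.0000×19/79 = 524.7848 rpm, dir flips to −; running = −524.7848
Stage 2 [92T→92T]: ω = 524.7848×92/92 = 524.7848 rpm, dir flips to +; running = +524.7848
Stage 3 [92T→29T]: ω = 524.7848×92/29 = 1664.8346 rpm, dir flips to −; running = −1664.8346
Stage 4 [29T→74T]: ω = 1664.8346×29/74 = 652.4352 rpm, dir flips to +; running = +652.4352
Stage 5 [91T→51T]: ω = 652.4352×91/51 = 1164.1490 rpm, dir flips to −; running = −1164.1490
Stage 6 [59T→66T]: ω = 1164.1490×59/66 = 1040.6787 rpm, dir flips to +; running = +1040.6787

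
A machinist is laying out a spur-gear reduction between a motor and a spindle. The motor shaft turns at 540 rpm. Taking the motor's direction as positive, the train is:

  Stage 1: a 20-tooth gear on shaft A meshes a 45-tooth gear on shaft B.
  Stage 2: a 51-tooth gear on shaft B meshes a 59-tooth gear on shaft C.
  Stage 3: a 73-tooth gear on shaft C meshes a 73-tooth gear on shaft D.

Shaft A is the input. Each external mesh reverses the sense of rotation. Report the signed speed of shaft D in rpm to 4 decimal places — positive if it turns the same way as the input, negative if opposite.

Stage 1 [20T→45T]: ω = 540.0000×20/45 = 240.0000 rpm, dir flips to −; running = −240.0000
Stage 2 [51T→59T]: ω = 240.0000×51/59 = 207.4576 rpm, dir flips to +; running = +207.4576
Stage 3 [73T→73T]: ω = 207.4576×73/73 = 207.4576 rpm, dir flips to −; running = −207.4576

-207.4576 rpm (opposite to input, |ω| = 207.4576 rpm)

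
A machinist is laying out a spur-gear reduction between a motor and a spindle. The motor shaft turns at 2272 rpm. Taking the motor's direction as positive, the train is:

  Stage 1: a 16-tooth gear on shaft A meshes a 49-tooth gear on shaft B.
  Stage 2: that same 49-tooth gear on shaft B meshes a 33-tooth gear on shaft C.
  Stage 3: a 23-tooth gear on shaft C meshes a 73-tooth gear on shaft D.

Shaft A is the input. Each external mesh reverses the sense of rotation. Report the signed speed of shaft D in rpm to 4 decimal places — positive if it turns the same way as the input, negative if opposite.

-347.0718 rpm (opposite to input, |ω| = 347.0718 rpm)

Stage 1 [16T→49T]: ω = 2272.0000×16/49 = 741.8776 rpm, dir flips to −; running = −741.8776
Stage 2 [49T→33T]: ω = 741.8776×49/33 = 1101.5758 rpm, dir flips to +; running = +1101.5758
Stage 3 [23T→73T]: ω = 1101.5758×23/73 = 347.0718 rpm, dir flips to −; running = −347.0718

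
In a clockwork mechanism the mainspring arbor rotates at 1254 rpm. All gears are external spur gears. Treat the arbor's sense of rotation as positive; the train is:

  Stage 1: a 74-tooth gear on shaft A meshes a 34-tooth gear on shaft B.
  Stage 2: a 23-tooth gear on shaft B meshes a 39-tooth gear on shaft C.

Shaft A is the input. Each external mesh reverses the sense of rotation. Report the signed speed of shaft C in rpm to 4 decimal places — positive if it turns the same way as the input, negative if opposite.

+1609.5837 rpm (same as input, |ω| = 1609.5837 rpm)

Stage 1 [74T→34T]: ω = 1254.0000×74/34 = 2729.2941 rpm, dir flips to −; running = −2729.2941
Stage 2 [23T→39T]: ω = 2729.2941×23/39 = 1609.5837 rpm, dir flips to +; running = +1609.5837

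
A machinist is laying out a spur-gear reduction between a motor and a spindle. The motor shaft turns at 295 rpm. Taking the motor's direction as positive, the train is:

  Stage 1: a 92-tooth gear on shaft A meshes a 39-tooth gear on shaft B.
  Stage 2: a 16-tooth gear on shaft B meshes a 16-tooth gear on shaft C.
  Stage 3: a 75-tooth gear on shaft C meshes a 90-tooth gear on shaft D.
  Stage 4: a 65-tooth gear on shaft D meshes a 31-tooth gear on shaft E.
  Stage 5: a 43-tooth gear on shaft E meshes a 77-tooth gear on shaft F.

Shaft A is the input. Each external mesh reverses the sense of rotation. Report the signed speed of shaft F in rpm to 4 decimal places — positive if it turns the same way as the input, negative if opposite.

Stage 1 [92T→39T]: ω = 295.0000×92/39 = 695.8974 rpm, dir flips to −; running = −695.8974
Stage 2 [16T→16T]: ω = 695.8974×16/16 = 695.8974 rpm, dir flips to +; running = +695.8974
Stage 3 [75T→90T]: ω = 695.8974×75/90 = 579.9145 rpm, dir flips to −; running = −579.9145
Stage 4 [65T→31T]: ω = 579.9145×65/31 = 1215.9498 rpm, dir flips to +; running = +1215.9498
Stage 5 [43T→77T]: ω = 1215.9498×43/77 = 679.0369 rpm, dir flips to −; running = −679.0369

-679.0369 rpm (opposite to input, |ω| = 679.0369 rpm)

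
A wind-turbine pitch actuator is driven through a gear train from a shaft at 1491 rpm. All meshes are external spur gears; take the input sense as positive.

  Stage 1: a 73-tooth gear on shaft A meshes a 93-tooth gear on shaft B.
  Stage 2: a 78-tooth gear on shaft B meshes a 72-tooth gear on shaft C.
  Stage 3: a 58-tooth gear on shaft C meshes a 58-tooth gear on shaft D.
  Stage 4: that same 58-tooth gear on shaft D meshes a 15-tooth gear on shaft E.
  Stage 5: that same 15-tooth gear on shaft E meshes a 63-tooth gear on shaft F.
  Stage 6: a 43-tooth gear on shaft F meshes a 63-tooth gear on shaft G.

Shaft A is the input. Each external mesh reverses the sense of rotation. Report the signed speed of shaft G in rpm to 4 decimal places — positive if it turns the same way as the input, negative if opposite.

Stage 1 [73T→93T]: ω = 1491.0000×73/93 = 1170.3548 rpm, dir flips to −; running = −1170.3548
Stage 2 [78T→72T]: ω = 1170.3548×78/72 = 1267.8844 rpm, dir flips to +; running = +1267.8844
Stage 3 [58T→58T]: ω = 1267.8844×58/58 = 1267.8844 rpm, dir flips to −; running = −1267.8844
Stage 4 [58T→15T]: ω = 1267.8844×58/15 = 4902.4864 rpm, dir flips to +; running = +4902.4864
Stage 5 [15T→63T]: ω = 4902.4864×15/63 = 1167.2587 rpm, dir flips to −; running = −1167.2587
Stage 6 [43T→63T]: ω = 1167.2587×43/63 = 796.7004 rpm, dir flips to +; running = +796.7004

+796.7004 rpm (same as input, |ω| = 796.7004 rpm)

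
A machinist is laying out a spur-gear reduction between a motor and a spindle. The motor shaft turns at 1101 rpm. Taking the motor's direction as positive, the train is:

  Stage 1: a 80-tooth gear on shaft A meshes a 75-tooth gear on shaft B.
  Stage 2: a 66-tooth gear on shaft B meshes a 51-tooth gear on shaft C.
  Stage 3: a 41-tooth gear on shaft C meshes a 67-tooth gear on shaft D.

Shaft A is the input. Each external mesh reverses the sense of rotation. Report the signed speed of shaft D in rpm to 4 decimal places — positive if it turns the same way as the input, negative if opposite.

Stage 1 [80T→75T]: ω = 1101.0000×80/75 = 1174.4000 rpm, dir flips to −; running = −1174.4000
Stage 2 [66T→51T]: ω = 1174.4000×66/51 = 1519.8118 rpm, dir flips to +; running = +1519.8118
Stage 3 [41T→67T]: ω = 1519.8118×41/67 = 930.0341 rpm, dir flips to −; running = −930.0341

-930.0341 rpm (opposite to input, |ω| = 930.0341 rpm)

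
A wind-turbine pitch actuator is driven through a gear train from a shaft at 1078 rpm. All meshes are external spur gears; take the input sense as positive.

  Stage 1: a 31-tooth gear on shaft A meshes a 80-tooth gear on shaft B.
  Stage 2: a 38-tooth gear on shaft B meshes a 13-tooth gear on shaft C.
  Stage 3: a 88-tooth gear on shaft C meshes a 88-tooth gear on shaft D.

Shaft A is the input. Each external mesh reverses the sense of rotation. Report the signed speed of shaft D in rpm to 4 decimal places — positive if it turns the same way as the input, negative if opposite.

Stage 1 [31T→80T]: ω = 1078.0000×31/80 = 417.7250 rpm, dir flips to −; running = −417.7250
Stage 2 [38T→13T]: ω = 417.7250×38/13 = 1221.0423 rpm, dir flips to +; running = +1221.0423
Stage 3 [88T→88T]: ω = 1221.0423×88/88 = 1221.0423 rpm, dir flips to −; running = −1221.0423

-1221.0423 rpm (opposite to input, |ω| = 1221.0423 rpm)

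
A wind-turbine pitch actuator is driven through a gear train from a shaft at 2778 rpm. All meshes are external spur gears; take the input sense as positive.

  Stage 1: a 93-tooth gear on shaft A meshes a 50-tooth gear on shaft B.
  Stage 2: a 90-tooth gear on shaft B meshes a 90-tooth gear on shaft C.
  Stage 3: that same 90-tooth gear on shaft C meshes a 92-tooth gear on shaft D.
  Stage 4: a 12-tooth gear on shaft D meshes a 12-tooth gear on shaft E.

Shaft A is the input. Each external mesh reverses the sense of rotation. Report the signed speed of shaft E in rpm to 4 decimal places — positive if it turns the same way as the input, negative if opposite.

Stage 1 [93T→50T]: ω = 2778.0000×93/50 = 5167.0800 rpm, dir flips to −; running = −5167.0800
Stage 2 [90T→90T]: ω = 5167.0800×90/90 = 5167.0800 rpm, dir flips to +; running = +5167.0800
Stage 3 [90T→92T]: ω = 5167.0800×90/92 = 5054.7522 rpm, dir flips to −; running = −5054.7522
Stage 4 [12T→12T]: ω = 5054.7522×12/12 = 5054.7522 rpm, dir flips to +; running = +5054.7522

+5054.7522 rpm (same as input, |ω| = 5054.7522 rpm)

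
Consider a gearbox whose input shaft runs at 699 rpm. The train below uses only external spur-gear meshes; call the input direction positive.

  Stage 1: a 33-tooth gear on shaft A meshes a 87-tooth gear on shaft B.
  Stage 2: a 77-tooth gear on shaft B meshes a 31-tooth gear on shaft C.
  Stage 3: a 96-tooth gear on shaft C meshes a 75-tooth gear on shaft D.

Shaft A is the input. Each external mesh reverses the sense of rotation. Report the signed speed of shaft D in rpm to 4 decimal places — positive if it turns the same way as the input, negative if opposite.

-842.9676 rpm (opposite to input, |ω| = 842.9676 rpm)

Stage 1 [33T→87T]: ω = 699.0000×33/87 = 265.1379 rpm, dir flips to −; running = −265.1379
Stage 2 [77T→31T]: ω = 265.1379×77/31 = 658.5684 rpm, dir flips to +; running = +658.5684
Stage 3 [96T→75T]: ω = 658.5684×96/75 = 842.9676 rpm, dir flips to −; running = −842.9676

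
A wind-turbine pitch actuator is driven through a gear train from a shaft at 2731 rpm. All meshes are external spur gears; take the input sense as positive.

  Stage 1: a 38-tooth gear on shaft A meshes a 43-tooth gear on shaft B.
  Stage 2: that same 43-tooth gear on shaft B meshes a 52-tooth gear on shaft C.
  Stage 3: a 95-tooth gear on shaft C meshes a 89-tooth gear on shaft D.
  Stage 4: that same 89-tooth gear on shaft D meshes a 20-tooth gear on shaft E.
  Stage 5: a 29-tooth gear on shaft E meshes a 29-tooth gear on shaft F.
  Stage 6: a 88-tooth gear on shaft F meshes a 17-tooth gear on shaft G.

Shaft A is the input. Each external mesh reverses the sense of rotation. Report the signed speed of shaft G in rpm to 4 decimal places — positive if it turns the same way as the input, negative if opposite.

+49071.4977 rpm (same as input, |ω| = 49071.4977 rpm)

Stage 1 [38T→43T]: ω = 2731.0000×38/43 = 2413.4419 rpm, dir flips to −; running = −2413.4419
Stage 2 [43T→52T]: ω = 2413.4419×43/52 = 1995.7308 rpm, dir flips to +; running = +1995.7308
Stage 3 [95T→89T]: ω = 1995.7308×95/89 = 2130.2744 rpm, dir flips to −; running = −2130.2744
Stage 4 [89T→20T]: ω = 2130.2744×89/20 = 9479.7212 rpm, dir flips to +; running = +9479.7212
Stage 5 [29T→29T]: ω = 9479.7212×29/29 = 9479.7212 rpm, dir flips to −; running = −9479.7212
Stage 6 [88T→17T]: ω = 9479.7212×88/17 = 49071.4977 rpm, dir flips to +; running = +49071.4977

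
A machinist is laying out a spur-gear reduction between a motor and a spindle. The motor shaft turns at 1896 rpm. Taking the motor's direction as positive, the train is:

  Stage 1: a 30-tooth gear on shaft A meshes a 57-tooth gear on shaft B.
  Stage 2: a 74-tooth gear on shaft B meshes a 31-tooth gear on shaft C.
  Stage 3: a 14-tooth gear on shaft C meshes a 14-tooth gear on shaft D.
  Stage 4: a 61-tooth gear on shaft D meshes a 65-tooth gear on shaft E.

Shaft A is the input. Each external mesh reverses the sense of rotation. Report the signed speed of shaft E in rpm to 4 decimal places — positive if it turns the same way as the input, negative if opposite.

+2235.4823 rpm (same as input, |ω| = 2235.4823 rpm)

Stage 1 [30T→57T]: ω = 1896.0000×30/57 = 997.8947 rpm, dir flips to −; running = −997.8947
Stage 2 [74T→31T]: ω = 997.8947×74/31 = 2382.0713 rpm, dir flips to +; running = +2382.0713
Stage 3 [14T→14T]: ω = 2382.0713×14/14 = 2382.0713 rpm, dir flips to −; running = −2382.0713
Stage 4 [61T→65T]: ω = 2382.0713×61/65 = 2235.4823 rpm, dir flips to +; running = +2235.4823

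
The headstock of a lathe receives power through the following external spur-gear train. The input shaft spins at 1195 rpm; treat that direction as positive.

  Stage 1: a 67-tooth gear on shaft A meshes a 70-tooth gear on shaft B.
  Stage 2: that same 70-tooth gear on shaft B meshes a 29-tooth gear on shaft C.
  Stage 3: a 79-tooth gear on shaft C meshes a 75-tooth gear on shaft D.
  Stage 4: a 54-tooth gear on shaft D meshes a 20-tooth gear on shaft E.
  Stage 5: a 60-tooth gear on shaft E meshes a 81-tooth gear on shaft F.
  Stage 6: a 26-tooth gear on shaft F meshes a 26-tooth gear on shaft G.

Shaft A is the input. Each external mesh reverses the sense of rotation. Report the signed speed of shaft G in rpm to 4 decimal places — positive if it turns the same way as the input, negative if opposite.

Stage 1 [67T→70T]: ω = 1195.0000×67/70 = 1143.7857 rpm, dir flips to −; running = −1143.7857
Stage 2 [70T→29T]: ω = 1143.7857×70/29 = 2760.8621 rpm, dir flips to +; running = +2760.8621
Stage 3 [79T→75T]: ω = 2760.8621×79/75 = 2908.1080 rpm, dir flips to −; running = −2908.1080
Stage 4 [54T→20T]: ω = 2908.1080×54/20 = 7851.8917 rpm, dir flips to +; running = +7851.8917
Stage 5 [60T→81T]: ω = 7851.8917×60/81 = 5816.2161 rpm, dir flips to −; running = −5816.2161
Stage 6 [26T→26T]: ω = 5816.2161×26/26 = 5816.2161 rpm, dir flips to +; running = +5816.2161

+5816.2161 rpm (same as input, |ω| = 5816.2161 rpm)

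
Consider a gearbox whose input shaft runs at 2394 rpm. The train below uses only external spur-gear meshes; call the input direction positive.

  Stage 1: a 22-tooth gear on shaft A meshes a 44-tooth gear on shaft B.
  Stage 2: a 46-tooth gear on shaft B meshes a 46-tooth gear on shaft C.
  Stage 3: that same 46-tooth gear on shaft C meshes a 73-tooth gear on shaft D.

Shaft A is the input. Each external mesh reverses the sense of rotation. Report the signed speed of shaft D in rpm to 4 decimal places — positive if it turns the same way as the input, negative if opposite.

Stage 1 [22T→44T]: ω = 2394.0000×22/44 = 1197.0000 rpm, dir flips to −; running = −1197.0000
Stage 2 [46T→46T]: ω = 1197.0000×46/46 = 1197.0000 rpm, dir flips to +; running = +1197.0000
Stage 3 [46T→73T]: ω = 1197.0000×46/73 = 754.2740 rpm, dir flips to −; running = −754.2740

-754.2740 rpm (opposite to input, |ω| = 754.2740 rpm)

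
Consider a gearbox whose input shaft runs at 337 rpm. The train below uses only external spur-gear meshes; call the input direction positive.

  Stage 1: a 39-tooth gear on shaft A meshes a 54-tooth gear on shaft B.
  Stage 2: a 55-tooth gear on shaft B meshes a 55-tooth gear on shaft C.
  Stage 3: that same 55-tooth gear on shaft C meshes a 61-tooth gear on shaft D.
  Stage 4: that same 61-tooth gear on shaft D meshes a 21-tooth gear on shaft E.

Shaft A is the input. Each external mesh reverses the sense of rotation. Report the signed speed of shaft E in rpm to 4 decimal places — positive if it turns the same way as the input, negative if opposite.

Stage 1 [39T→54T]: ω = 337.0000×39/54 = 243.3889 rpm, dir flips to −; running = −243.3889
Stage 2 [55T→55T]: ω = 243.3889×55/55 = 243.3889 rpm, dir flips to +; running = +243.3889
Stage 3 [55T→61T]: ω = 243.3889×55/61 = 219.4490 rpm, dir flips to −; running = −219.4490
Stage 4 [61T→21T]: ω = 219.4490×61/21 = 637.4471 rpm, dir flips to +; running = +637.4471

+637.4471 rpm (same as input, |ω| = 637.4471 rpm)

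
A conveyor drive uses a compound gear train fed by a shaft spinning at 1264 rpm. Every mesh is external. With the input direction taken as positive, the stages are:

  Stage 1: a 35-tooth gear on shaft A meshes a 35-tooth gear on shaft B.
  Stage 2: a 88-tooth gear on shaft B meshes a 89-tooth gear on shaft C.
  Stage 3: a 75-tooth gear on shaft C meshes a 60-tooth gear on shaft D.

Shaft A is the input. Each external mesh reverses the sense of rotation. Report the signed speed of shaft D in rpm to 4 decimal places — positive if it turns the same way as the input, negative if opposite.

Stage 1 [35T→35T]: ω = 1264.0000×35/35 = 1264.0000 rpm, dir flips to −; running = −1264.0000
Stage 2 [88T→89T]: ω = 1264.0000×88/89 = 1249.7978 rpm, dir flips to +; running = +1249.7978
Stage 3 [75T→60T]: ω = 1249.7978×75/60 = 1562.2472 rpm, dir flips to −; running = −1562.2472

-1562.2472 rpm (opposite to input, |ω| = 1562.2472 rpm)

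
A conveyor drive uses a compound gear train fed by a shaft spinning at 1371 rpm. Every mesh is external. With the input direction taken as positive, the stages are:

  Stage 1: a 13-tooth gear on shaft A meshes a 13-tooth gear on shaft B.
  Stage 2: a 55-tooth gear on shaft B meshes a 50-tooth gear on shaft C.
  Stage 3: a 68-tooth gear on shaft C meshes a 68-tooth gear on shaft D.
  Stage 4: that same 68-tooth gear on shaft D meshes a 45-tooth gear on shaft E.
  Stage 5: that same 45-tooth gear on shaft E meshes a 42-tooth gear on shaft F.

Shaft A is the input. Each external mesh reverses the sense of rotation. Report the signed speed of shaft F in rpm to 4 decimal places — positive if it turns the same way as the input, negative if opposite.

Stage 1 [13T→13T]: ω = 1371.0000×13/13 = 1371.0000 rpm, dir flips to −; running = −1371.0000
Stage 2 [55T→50T]: ω = 1371.0000×55/50 = 1508.1000 rpm, dir flips to +; running = +1508.1000
Stage 3 [68T→68T]: ω = 1508.1000×68/68 = 1508.1000 rpm, dir flips to −; running = −1508.1000
Stage 4 [68T→45T]: ω = 1508.1000×68/45 = 2278.9067 rpm, dir flips to +; running = +2278.9067
Stage 5 [45T→42T]: ω = 2278.9067×45/42 = 2441.6857 rpm, dir flips to −; running = −2441.6857

-2441.6857 rpm (opposite to input, |ω| = 2441.6857 rpm)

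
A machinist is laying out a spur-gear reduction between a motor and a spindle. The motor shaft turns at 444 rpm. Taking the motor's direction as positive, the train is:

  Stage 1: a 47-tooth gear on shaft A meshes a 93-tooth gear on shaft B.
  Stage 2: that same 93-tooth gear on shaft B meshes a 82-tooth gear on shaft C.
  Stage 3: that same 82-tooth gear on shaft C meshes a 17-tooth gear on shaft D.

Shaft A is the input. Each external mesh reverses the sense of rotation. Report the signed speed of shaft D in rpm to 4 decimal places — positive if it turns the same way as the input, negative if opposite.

Stage 1 [47T→93T]: ω = 444.0000×47/93 = 224.3871 rpm, dir flips to −; running = −224.3871
Stage 2 [93T→82T]: ω = 224.3871×93/82 = 254.4878 rpm, dir flips to +; running = +254.4878
Stage 3 [82T→17T]: ω = 254.4878×82/17 = 1227.5294 rpm, dir flips to −; running = −1227.5294

-1227.5294 rpm (opposite to input, |ω| = 1227.5294 rpm)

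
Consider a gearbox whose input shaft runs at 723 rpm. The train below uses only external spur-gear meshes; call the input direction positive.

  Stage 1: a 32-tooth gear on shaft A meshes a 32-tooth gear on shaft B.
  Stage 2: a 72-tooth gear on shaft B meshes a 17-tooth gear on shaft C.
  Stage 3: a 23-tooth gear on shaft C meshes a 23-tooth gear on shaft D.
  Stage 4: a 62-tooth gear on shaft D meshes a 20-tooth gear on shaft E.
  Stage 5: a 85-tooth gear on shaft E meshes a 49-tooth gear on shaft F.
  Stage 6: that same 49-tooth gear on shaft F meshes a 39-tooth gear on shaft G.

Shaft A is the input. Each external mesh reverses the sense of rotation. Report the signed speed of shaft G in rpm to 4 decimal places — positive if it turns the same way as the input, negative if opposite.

+20688.9231 rpm (same as input, |ω| = 20688.9231 rpm)

Stage 1 [32T→32T]: ω = 723.0000×32/32 = 723.0000 rpm, dir flips to −; running = −723.0000
Stage 2 [72T→17T]: ω = 723.0000×72/17 = 3062.1176 rpm, dir flips to +; running = +3062.1176
Stage 3 [23T→23T]: ω = 3062.1176×23/23 = 3062.1176 rpm, dir flips to −; running = −3062.1176
Stage 4 [62T→20T]: ω = 3062.1176×62/20 = 9492.5647 rpm, dir flips to +; running = +9492.5647
Stage 5 [85T→49T]: ω = 9492.5647×85/49 = 16466.6939 rpm, dir flips to −; running = −16466.6939
Stage 6 [49T→39T]: ω = 16466.6939×49/39 = 20688.9231 rpm, dir flips to +; running = +20688.9231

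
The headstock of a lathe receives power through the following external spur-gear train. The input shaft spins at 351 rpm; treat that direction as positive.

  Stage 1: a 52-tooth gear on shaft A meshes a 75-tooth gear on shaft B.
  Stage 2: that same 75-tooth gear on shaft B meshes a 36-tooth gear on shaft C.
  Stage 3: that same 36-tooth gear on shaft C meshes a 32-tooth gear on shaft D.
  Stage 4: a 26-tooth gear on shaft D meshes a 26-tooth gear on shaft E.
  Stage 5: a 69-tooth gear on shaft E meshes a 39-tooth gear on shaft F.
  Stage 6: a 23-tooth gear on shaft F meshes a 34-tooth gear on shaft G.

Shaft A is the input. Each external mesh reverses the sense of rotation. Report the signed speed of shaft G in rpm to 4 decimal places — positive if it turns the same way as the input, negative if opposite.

+682.6434 rpm (same as input, |ω| = 682.6434 rpm)

Stage 1 [52T→75T]: ω = 351.0000×52/75 = 243.3600 rpm, dir flips to −; running = −243.3600
Stage 2 [75T→36T]: ω = 243.3600×75/36 = 507.0000 rpm, dir flips to +; running = +507.0000
Stage 3 [36T→32T]: ω = 507.0000×36/32 = 570.3750 rpm, dir flips to −; running = −570.3750
Stage 4 [26T→26T]: ω = 570.3750×26/26 = 570.3750 rpm, dir flips to +; running = +570.3750
Stage 5 [69T→39T]: ω = 570.3750×69/39 = 1009.1250 rpm, dir flips to −; running = −1009.1250
Stage 6 [23T→34T]: ω = 1009.1250×23/34 = 682.6434 rpm, dir flips to +; running = +682.6434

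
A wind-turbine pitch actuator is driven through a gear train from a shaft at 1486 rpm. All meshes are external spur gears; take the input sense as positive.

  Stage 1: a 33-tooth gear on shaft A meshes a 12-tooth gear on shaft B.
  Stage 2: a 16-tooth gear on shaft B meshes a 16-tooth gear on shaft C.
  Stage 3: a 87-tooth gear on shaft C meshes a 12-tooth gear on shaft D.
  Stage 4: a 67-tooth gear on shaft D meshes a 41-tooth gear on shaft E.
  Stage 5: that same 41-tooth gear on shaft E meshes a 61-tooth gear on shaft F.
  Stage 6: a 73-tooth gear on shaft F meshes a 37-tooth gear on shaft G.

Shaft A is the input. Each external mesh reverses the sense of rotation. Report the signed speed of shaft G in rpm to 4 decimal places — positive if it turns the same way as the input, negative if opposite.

+64203.0431 rpm (same as input, |ω| = 64203.0431 rpm)

Stage 1 [33T→12T]: ω = 1486.0000×33/12 = 4086.5000 rpm, dir flips to −; running = −4086.5000
Stage 2 [16T→16T]: ω = 4086.5000×16/16 = 4086.5000 rpm, dir flips to +; running = +4086.5000
Stage 3 [87T→12T]: ω = 4086.5000×87/12 = 29627.1250 rpm, dir flips to −; running = −29627.1250
Stage 4 [67T→41T]: ω = 29627.1250×67/41 = 48415.0579 rpm, dir flips to +; running = +48415.0579
Stage 5 [41T→61T]: ω = 48415.0579×41/61 = 32541.2684 rpm, dir flips to −; running = −32541.2684
Stage 6 [73T→37T]: ω = 32541.2684×73/37 = 64203.0431 rpm, dir flips to +; running = +64203.0431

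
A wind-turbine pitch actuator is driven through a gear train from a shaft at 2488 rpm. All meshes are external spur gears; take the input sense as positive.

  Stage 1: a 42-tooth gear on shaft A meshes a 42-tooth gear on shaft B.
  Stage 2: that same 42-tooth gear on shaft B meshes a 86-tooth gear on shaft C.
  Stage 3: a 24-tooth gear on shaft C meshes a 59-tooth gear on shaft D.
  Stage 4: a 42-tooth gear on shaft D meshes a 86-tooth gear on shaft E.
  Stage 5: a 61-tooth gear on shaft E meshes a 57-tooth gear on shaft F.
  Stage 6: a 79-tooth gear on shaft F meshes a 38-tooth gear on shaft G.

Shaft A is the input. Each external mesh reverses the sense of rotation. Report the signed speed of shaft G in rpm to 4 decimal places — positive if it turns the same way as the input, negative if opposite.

Stage 1 [42T→42T]: ω = 2488.0000×42/42 = 2488.0000 rpm, dir flips to −; running = −2488.0000
Stage 2 [42T→86T]: ω = 2488.0000×42/86 = 1215.0698 rpm, dir flips to +; running = +1215.0698
Stage 3 [24T→59T]: ω = 1215.0698×24/59 = 494.2657 rpm, dir flips to −; running = −494.2657
Stage 4 [42T→86T]: ω = 494.2657×42/86 = 241.3856 rpm, dir flips to +; running = +241.3856
Stage 5 [61T→57T]: ω = 241.3856×61/57 = 258.3249 rpm, dir flips to −; running = −258.3249
Stage 6 [79T→38T]: ω = 258.3249×79/38 = 537.0439 rpm, dir flips to +; running = +537.0439

+537.0439 rpm (same as input, |ω| = 537.0439 rpm)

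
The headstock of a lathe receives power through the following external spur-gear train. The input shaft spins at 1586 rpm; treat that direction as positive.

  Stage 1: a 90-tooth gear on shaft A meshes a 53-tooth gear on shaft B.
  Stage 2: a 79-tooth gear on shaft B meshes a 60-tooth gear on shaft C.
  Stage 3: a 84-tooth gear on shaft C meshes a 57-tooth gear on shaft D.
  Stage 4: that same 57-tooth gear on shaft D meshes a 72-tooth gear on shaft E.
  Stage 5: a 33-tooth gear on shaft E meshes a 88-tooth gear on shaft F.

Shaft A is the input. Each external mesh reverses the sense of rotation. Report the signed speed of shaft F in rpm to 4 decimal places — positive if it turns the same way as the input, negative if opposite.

-1551.3998 rpm (opposite to input, |ω| = 1551.3998 rpm)

Stage 1 [90T→53T]: ω = 1586.0000×90/53 = 2693.2075 rpm, dir flips to −; running = −2693.2075
Stage 2 [79T→60T]: ω = 2693.2075×79/60 = 3546.0566 rpm, dir flips to +; running = +3546.0566
Stage 3 [84T→57T]: ω = 3546.0566×84/57 = 5225.7676 rpm, dir flips to −; running = −5225.7676
Stage 4 [57T→72T]: ω = 5225.7676×57/72 = 4137.0660 rpm, dir flips to +; running = +4137.0660
Stage 5 [33T→88T]: ω = 4137.0660×33/88 = 1551.3998 rpm, dir flips to −; running = −1551.3998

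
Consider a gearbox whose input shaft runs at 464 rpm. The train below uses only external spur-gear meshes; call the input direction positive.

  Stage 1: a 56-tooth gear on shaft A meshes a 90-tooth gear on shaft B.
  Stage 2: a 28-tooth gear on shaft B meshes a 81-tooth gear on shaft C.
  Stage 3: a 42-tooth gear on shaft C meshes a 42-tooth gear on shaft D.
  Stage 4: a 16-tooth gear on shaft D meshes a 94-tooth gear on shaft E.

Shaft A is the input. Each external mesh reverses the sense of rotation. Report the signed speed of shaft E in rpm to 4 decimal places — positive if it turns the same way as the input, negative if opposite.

+16.9875 rpm (same as input, |ω| = 16.9875 rpm)

Stage 1 [56T→90T]: ω = 464.0000×56/90 = 288.7111 rpm, dir flips to −; running = −288.7111
Stage 2 [28T→81T]: ω = 288.7111×28/81 = 99.8014 rpm, dir flips to +; running = +99.8014
Stage 3 [42T→42T]: ω = 99.8014×42/42 = 99.8014 rpm, dir flips to −; running = −99.8014
Stage 4 [16T→94T]: ω = 99.8014×16/94 = 16.9875 rpm, dir flips to +; running = +16.9875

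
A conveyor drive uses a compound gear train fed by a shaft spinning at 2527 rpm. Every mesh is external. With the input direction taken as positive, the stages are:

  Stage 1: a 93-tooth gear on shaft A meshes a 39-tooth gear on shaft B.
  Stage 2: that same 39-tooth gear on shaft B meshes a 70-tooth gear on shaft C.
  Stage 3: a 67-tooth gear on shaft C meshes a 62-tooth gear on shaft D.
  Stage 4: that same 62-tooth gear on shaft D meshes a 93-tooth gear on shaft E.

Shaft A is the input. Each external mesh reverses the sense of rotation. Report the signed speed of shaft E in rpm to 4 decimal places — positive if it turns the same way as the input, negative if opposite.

Stage 1 [93T→39T]: ω = 2527.0000×93/39 = 6025.9231 rpm, dir flips to −; running = −6025.9231
Stage 2 [39T→70T]: ω = 6025.9231×39/70 = 3357.3000 rpm, dir flips to +; running = +3357.3000
Stage 3 [67T→62T]: ω = 3357.3000×67/62 = 3628.0500 rpm, dir flips to −; running = −3628.0500
Stage 4 [62T→93T]: ω = 3628.0500×62/93 = 2418.7000 rpm, dir flips to +; running = +2418.7000

+2418.7000 rpm (same as input, |ω| = 2418.7000 rpm)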